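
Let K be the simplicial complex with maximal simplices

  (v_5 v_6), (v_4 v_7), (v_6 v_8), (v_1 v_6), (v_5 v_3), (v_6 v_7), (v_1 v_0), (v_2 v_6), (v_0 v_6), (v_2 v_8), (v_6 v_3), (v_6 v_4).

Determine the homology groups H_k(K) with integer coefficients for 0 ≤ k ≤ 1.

We work with the vertex ordering v_0 < v_1 < v_2 < v_3 < v_4 < v_5 < v_6 < v_7 < v_8. The simplices of K, each written with vertices in increasing order, are:

  0-simplices (9): [v_0], [v_1], [v_2], [v_3], [v_4], [v_5], [v_6], [v_7], [v_8]
  1-simplices (12): [v_0,v_1], [v_0,v_6], [v_1,v_6], [v_2,v_6], [v_2,v_8], [v_3,v_5], [v_3,v_6], [v_4,v_6], [v_4,v_7], [v_5,v_6], [v_6,v_7], [v_6,v_8]

so the chain groups are C_0 ≅ Z^9, C_1 ≅ Z^12.

Boundary ∂_1: C_1 → C_0 sends each edge [p,q] (with p < q) to q − p. For instance
  ∂[v_2,v_6] = [v_6] − [v_2].
The resulting 9×12 matrix has rank 8, and its Smith normal form has invariant factors (1,1,1,1,1,1,1,1).

From H_k ≅ ker(∂_k) / im(∂_{k+1}) we obtain:

  H_0: rank C_0 − rank ∂_1 = 9 − 8 = 1, and the invariant factors of ∂_1 are all 1, so H_0 ≅ Z.
  H_1: rank ker ∂_1 − rank ∂_2 = (12 − 8) − 0 = 4, and there is no ∂_2, so H_1 ≅ Z^4.

H_0 = Z,  H_1 = Z^4.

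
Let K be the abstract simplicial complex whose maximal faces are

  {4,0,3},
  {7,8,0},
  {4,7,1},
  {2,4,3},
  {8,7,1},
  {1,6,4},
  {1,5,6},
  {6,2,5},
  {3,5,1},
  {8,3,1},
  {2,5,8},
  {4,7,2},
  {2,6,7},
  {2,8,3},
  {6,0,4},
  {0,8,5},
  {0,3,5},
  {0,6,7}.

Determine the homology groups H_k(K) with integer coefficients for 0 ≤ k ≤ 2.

K has 9 vertices, 27 edges, 18 triangles.
rank ∂_0 = 0, rank ∂_1 = 8 ⇒ b_0 = 9 − 0 − 8 = 1; all invariant factors of ∂_1 are 1 so no torsion. So H_0 = Z.
rank ∂_1 = 8, rank ∂_2 = 18 ⇒ b_1 = 27 − 8 − 18 = 1; ∂_2 has invariant factor(s) [2] giving torsion. So H_1 = Z ⊕ Z/2Z.
rank ∂_2 = 18, rank ∂_3 = 0 ⇒ b_2 = 18 − 18 − 0 = 0. So H_2 = 0.

H_0 = Z,  H_1 = Z ⊕ Z/2Z,  H_2 = 0.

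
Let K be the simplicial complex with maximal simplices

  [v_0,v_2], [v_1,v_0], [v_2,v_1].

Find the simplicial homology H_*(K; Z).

Take the total order v_0 < v_1 < v_2 on the vertex set. Then K (dimension 1) consists of the simplices:

  0-simplices (3): [v_0], [v_1], [v_2]
  1-simplices (3): [v_0,v_1], [v_0,v_2], [v_1,v_2]

giving chain groups C_0 ≅ Z^3, C_1 ≅ Z^3.

Boundary ∂_1: C_1 → C_0 is given by ∂[p,q] = [q] − [p]. For instance
  ∂[v_1,v_2] = [v_2] − [v_1].
This gives a 3×3 integer matrix of rank 2; reducing to Smith normal form yields diagonal entries (1,1).

Now H_k = ker ∂_k / im ∂_{k+1}, so:

  H_0: rank C_0 − rank ∂_1 = 3 − 2 = 1, and the invariant factors of ∂_1 are all 1, so H_0 = Z.
  H_1: rank ker ∂_1 − rank ∂_2 = (3 − 2) − 0 = 1, and there is no ∂_2, so H_1 = Z.

As a check, the Euler characteristic is 3 − 3 = 0, which agrees with 1 − 1 = 0.

H_0 ≅ Z,  H_1 ≅ Z.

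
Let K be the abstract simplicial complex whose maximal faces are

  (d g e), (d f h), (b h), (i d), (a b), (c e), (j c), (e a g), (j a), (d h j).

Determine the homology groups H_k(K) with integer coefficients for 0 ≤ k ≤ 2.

H_0 = Z,  H_1 = Z^3,  H_2 = 0.

Take the total order a < b < c < d < e < f < g < h < i < j on the vertex set. Then K (dimension 2) consists of the simplices:

  0-simplices (10): a, b, c, d, e, f, g, h, i, j
  1-simplices (16): ab, ae, ag, aj, bh, ce, cj, de, df, dg, dh, di, dj, eg, fh, hj
  2-simplices (4): aeg, deg, dfh, dhj

Hence C_0 ≅ Z^10, C_1 ≅ Z^16, C_2 ≅ Z^4.

Boundary ∂_1: C_1 → C_0 sends each edge [p,q] (with p < q) to q − p. For instance
  ∂aj = j − a.
As a 10×16 matrix over Z this has rank 9, with invariant factors (1,1,1,1,1,1,1,1,1).

The boundary map ∂_2: C_2 → C_1 acts by ∂[p,q,r] = [q,r] − [p,r] + [p,q]. For instance
  ∂deg = eg − dg + de,
  ∂dhj = hj − dj + dh.
The 16×4 boundary matrix has rank 4 and Smith normal form diag(1,1,1,1).

From H_k ≅ ker(∂_k) / im(∂_{k+1}) we obtain:

  H_0: rank C_0 − rank ∂_1 = 10 − 9 = 1, and the invariant factors of ∂_1 are all 1, so H_0 = Z.
  H_1: rank ker ∂_1 − rank ∂_2 = (16 − 9) − 4 = 3, and the invariant factors of ∂_2 are all 1, so H_1 = Z^3.
  H_2: rank ker ∂_2 − rank ∂_3 = (4 − 4) − 0 = 0, and there is no ∂_3, so H_2 = 0.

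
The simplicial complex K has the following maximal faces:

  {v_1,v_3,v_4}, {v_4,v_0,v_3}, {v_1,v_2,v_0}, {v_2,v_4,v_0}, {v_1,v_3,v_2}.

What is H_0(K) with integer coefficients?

Take the total order v_0 < v_1 < v_2 < v_3 < v_4 on the vertex set. Then K (dimension 2) consists of the simplices:

  0-simplices (5): [v_0], [v_1], [v_2], [v_3], [v_4]
  1-simplices (10): [v_0,v_1], [v_0,v_2], [v_0,v_3], [v_0,v_4], [v_1,v_2], [v_1,v_3], [v_1,v_4], [v_2,v_3], [v_2,v_4], [v_3,v_4]
  2-simplices (5): [v_0,v_1,v_2], [v_0,v_2,v_4], [v_0,v_3,v_4], [v_1,v_2,v_3], [v_1,v_3,v_4]

Hence C_0 ≅ Z^5, C_1 ≅ Z^10, C_2 ≅ Z^5.

Boundary ∂_1: C_1 → C_0 is given by ∂[p,q] = [q] − [p].
This gives a 5×10 integer matrix of rank 4; reducing to Smith normal form yields diagonal entries (1,1,1,1).

Boundary ∂_2: C_2 → C_1 maps a triangle to the signed sum of its edges. For instance
  ∂[v_0,v_3,v_4] = [v_3,v_4] − [v_0,v_4] + [v_0,v_3],
  ∂[v_1,v_3,v_4] = [v_3,v_4] − [v_1,v_4] + [v_1,v_3].
The resulting 10×5 matrix has rank 5, and its Smith normal form has invariant factors (1,1,1,1,1).

Computing H_k = (kernel of ∂_k) / (image of ∂_{k+1}):

  H_0: rank C_0 − rank ∂_1 = 5 − 4 = 1, and the invariant factors of ∂_1 are all 1, so H_0 = Z.

(K is a triangulation of the Möbius band.)

H_0 ≅ Z.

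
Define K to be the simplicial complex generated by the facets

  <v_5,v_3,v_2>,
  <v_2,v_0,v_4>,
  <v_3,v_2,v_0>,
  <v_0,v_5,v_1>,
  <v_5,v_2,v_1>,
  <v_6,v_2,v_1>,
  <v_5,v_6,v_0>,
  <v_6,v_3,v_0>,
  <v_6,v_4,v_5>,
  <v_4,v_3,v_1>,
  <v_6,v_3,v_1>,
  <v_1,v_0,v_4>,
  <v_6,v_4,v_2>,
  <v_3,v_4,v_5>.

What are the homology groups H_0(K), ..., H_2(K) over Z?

Fix the vertex order v_0 < v_1 < v_2 < v_3 < v_4 < v_5 < v_6 and write every simplex with vertices in increasing order. Then dim K = 2 and the simplices of K are:

  0-simplices (7): [v_0], [v_1], [v_2], [v_3], [v_4], [v_5], [v_6]
  1-simplices (21): (21 of them)
  2-simplices (14): (14 of them)

Hence C_0 ≅ Z^7, C_1 ≅ Z^21, C_2 ≅ Z^14.

Boundary ∂_1: C_1 → C_0 is given by ∂[p,q] = [q] − [p].
The 7×21 boundary matrix has rank 6 and Smith normal form diag(1,1,1,1,1,1).

∂_2: C_2 → C_1 sends each 2-simplex [p,q,r] to [q,r] − [p,r] + [p,q]. For instance
  ∂[v_0,v_1,v_4] = [v_1,v_4] − [v_0,v_4] + [v_0,v_1],
  ∂[v_1,v_3,v_6] = [v_3,v_6] − [v_1,v_6] + [v_1,v_3].
The resulting 21×14 matrix has rank 13, and its Smith normal form has invariant factors (1,1,1,1,1,1,1,1,1,1,1,1,1).

Now H_k = ker ∂_k / im ∂_{k+1}, so:

  H_0: rank C_0 − rank ∂_1 = 7 − 6 = 1, and the invariant factors of ∂_1 are all 1, so H_0 ≅ Z.
  H_1: rank ker ∂_1 − rank ∂_2 = (21 − 6) − 13 = 2, and the invariant factors of ∂_2 are all 1, so H_1 ≅ Z^2.
  H_2: rank ker ∂_2 − rank ∂_3 = (14 − 13) − 0 = 1, and there is no ∂_3, so H_2 ≅ Z.

(K is a triangulation of the torus T^2.)

H_0 = Z,  H_1 = Z^2,  H_2 = Z.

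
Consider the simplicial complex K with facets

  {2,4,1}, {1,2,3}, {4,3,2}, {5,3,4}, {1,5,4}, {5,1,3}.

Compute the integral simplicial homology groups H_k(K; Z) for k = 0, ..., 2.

H_0 ≅ Z,  H_1 = 0,  H_2 ≅ Z.

Fix the vertex order 1 < 2 < 3 < 4 < 5 and write every simplex with vertices in increasing order. Then dim K = 2 and the simplices of K are:

  0-simplices (5): [1], [2], [3], [4], [5]
  1-simplices (9): [1,2], [1,3], [1,4], [1,5], [2,3], [2,4], [3,4], [3,5], [4,5]
  2-simplices (6): [1,2,3], [1,2,4], [1,3,5], [1,4,5], [2,3,4], [3,4,5]

Hence C_0 ≅ Z^5, C_1 ≅ Z^9, C_2 ≅ Z^6.

∂_1: C_1 → C_0 maps an edge to its endpoints' difference, ∂[p,q] = q − p. For instance
  ∂[2,3] = [3] − [2].
As a 5×9 matrix over Z this has rank 4, with invariant factors (1,1,1,1).

Boundary ∂_2: C_2 → C_1 acts by ∂[p,q,r] = [q,r] − [p,r] + [p,q]. For instance
  ∂[1,2,4] = [2,4] − [1,4] + [1,2],
  ∂[1,2,3] = [2,3] − [1,3] + [1,2].
The 9×6 boundary matrix has rank 5 and Smith normal form diag(1,1,1,1,1).

Now H_k = ker ∂_k / im ∂_{k+1}, so:

  H_0: rank C_0 − rank ∂_1 = 5 − 4 = 1, and the invariant factors of ∂_1 are all 1, so H_0 = Z.
  H_1: rank ker ∂_1 − rank ∂_2 = (9 − 4) − 5 = 0, and the invariant factors of ∂_2 are all 1, so H_1 = 0.
  H_2: rank ker ∂_2 − rank ∂_3 = (6 − 5) − 0 = 1, and there is no ∂_3, so H_2 = Z.

(K is a triangulation of the 2-sphere S^2.)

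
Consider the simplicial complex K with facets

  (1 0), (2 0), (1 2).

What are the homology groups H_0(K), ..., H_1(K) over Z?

Take the total order 0 < 1 < 2 on the vertex set. Then K (dimension 1) consists of the simplices:

  0-simplices (3): [0], [1], [2]
  1-simplices (3): [0,1], [0,2], [1,2]

giving chain groups C_0 ≅ Z^3, C_1 ≅ Z^3.

Boundary ∂_1: C_1 → C_0 maps an edge to its endpoints' difference, ∂[p,q] = q − p. For instance
  ∂[1,2] = [2] − [1].
The 3×3 boundary matrix has rank 2 and Smith normal form diag(1,1).

From H_k ≅ ker(∂_k) / im(∂_{k+1}) we obtain:

  H_0: rank C_0 − rank ∂_1 = 3 − 2 = 1, and the invariant factors of ∂_1 are all 1, so H_0 ≅ Z.
  H_1: rank ker ∂_1 − rank ∂_2 = (3 − 2) − 0 = 1, and there is no ∂_2, so H_1 ≅ Z.

As a check, the Euler characteristic is 3 − 3 = 0, which agrees with 1 − 1 = 0.
(K is a triangulation of the circle S^1.)

H_0 = Z,  H_1 = Z.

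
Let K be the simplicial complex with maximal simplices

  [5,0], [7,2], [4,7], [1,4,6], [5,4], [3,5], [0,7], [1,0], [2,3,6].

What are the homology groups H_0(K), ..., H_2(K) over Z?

H_0 = Z,  H_1 = Z^4,  H_2 = 0.

Fix the vertex order 0 < 1 < 2 < 3 < 4 < 5 < 6 < 7 and write every simplex with vertices in increasing order. Then dim K = 2 and the simplices of K are:

  0-simplices (8): [0], [1], [2], [3], [4], [5], [6], [7]
  1-simplices (13): [0,1], [0,5], [0,7], [1,4], [1,6], [2,3], [2,6], [2,7], [3,5], [3,6], [4,5], [4,6], [4,7]
  2-simplices (2): [1,4,6], [2,3,6]

Hence C_0 ≅ Z^8, C_1 ≅ Z^13, C_2 ≅ Z^2.

∂_1: C_1 → C_0 is given by ∂[p,q] = [q] − [p]. For instance
  ∂[2,6] = [6] − [2].
The 8×13 boundary matrix has rank 7 and Smith normal form diag(1,1,1,1,1,1,1).

Boundary ∂_2: C_2 → C_1 sends each 2-simplex [p,q,r] to [q,r] − [p,r] + [p,q]. For instance
  ∂[2,3,6] = [3,6] − [2,6] + [2,3],
  ∂[1,4,6] = [4,6] − [1,6] + [1,4].
As a 13×2 matrix over Z this has rank 2, with invariant factors (1,1).

Computing H_k = (kernel of ∂_k) / (image of ∂_{k+1}):

  H_0: rank C_0 − rank ∂_1 = 8 − 7 = 1, and the invariant factors of ∂_1 are all 1, so H_0 ≅ Z.
  H_1: rank ker ∂_1 − rank ∂_2 = (13 − 7) − 2 = 4, and the invariant factors of ∂_2 are all 1, so H_1 ≅ Z^4.
  H_2: rank ker ∂_2 − rank ∂_3 = (2 − 2) − 0 = 0, and there is no ∂_3, so H_2 ≅ 0.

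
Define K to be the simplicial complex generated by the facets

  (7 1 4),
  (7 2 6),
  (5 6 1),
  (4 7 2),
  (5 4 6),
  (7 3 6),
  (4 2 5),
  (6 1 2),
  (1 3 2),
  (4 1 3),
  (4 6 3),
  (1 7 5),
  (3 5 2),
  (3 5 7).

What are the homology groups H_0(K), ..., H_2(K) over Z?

H_0 ≅ Z,  H_1 ≅ Z^2,  H_2 ≅ Z.

Order the vertices as 1 < 2 < 3 < 4 < 5 < 6 < 7. Listing each simplex with vertices in this order, K has dimension 2 with simplices:

  0-simplices (7): [1], [2], [3], [4], [5], [6], [7]
  1-simplices (21): [1,2], [1,3], [1,4], [1,5], [1,6], [1,7], [2,3], [2,4], [2,5], [2,6], [2,7], [3,4], [3,5], [3,6], [3,7], [4,5], [4,6], [4,7], [5,6], [5,7], [6,7]
  2-simplices (14): [1,2,3], [1,2,6], [1,3,4], [1,4,7], [1,5,6], [1,5,7], [2,3,5], [2,4,5], [2,4,7], [2,6,7], [3,4,6], [3,5,7], [3,6,7], [4,5,6]

Hence C_0 ≅ Z^7, C_1 ≅ Z^21, C_2 ≅ Z^14.

∂_1: C_1 → C_0 sends each edge [p,q] (with p < q) to q − p. For instance
  ∂[2,4] = [4] − [2].
The 7×21 boundary matrix has rank 6 and Smith normal form diag(1,1,1,1,1,1).

Boundary ∂_2: C_2 → C_1 acts by ∂[p,q,r] = [q,r] − [p,r] + [p,q]. For instance
  ∂[1,3,4] = [3,4] − [1,4] + [1,3],
  ∂[1,4,7] = [4,7] − [1,7] + [1,4].
The resulting 21×14 matrix has rank 13, and its Smith normal form has invariant factors (1,1,1,1,1,1,1,1,1,1,1,1,1).

Reading off H_k = ker ∂_k / im ∂_{k+1}:

  H_0: rank C_0 − rank ∂_1 = 7 − 6 = 1, and the invariant factors of ∂_1 are all 1, so H_0 ≅ Z.
  H_1: rank ker ∂_1 − rank ∂_2 = (21 − 6) − 13 = 2, and the invariant factors of ∂_2 are all 1, so H_1 ≅ Z^2.
  H_2: rank ker ∂_2 − rank ∂_3 = (14 − 13) − 0 = 1, and there is no ∂_3, so H_2 ≅ Z.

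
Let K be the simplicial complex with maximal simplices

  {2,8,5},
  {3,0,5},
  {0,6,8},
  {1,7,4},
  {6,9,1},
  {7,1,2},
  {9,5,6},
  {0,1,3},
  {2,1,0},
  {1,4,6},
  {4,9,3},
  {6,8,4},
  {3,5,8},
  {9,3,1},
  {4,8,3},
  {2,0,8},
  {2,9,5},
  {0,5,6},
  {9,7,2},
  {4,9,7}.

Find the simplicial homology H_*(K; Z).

Fix the vertex order 0 < 1 < 2 < 3 < 4 < 5 < 6 < 7 < 8 < 9 and write every simplex with vertices in increasing order. Then dim K = 2 and the simplices of K are:

  0-simplices (10): [0], [1], [2], [3], [4], [5], [6], [7], [8], [9]
  1-simplices (30): (30 of them)
  2-simplices (20): (20 of them)

so the chain groups are C_0 ≅ Z^10, C_1 ≅ Z^30, C_2 ≅ Z^20.

∂_1: C_1 → C_0 maps an edge to its endpoints' difference, ∂[p,q] = q − p. For instance
  ∂[3,9] = [9] − [3].
The 10×30 boundary matrix has rank 9 and Smith normal form diag(1,1,1,1,1,1,1,1,1).

The boundary map ∂_2: C_2 → C_1 maps a triangle to the signed sum of its edges. For instance
  ∂[4,7,9] = [7,9] − [4,9] + [4,7],
  ∂[3,4,9] = [4,9] − [3,9] + [3,4].
The 30×20 boundary matrix has rank 20 and Smith normal form diag(1,1,1,1,1,1,1,1,1,1,1,1,1,1,1,1,1,1,1,2).

Now H_k = ker ∂_k / im ∂_{k+1}, so:

  H_0: rank C_0 − rank ∂_1 = 10 − 9 = 1, and the invariant factors of ∂_1 are all 1, so H_0 ≅ Z.
  H_1: rank ker ∂_1 − rank ∂_2 = (30 − 9) − 20 = 1, and ∂_2 has invariant factor 2 > 1, so H_1 ≅ Z ⊕ Z/2Z.
  H_2: rank ker ∂_2 − rank ∂_3 = (20 − 20) − 0 = 0, and there is no ∂_3, so H_2 ≅ 0.

(K is a triangulation of the Klein bottle.)

H_0 ≅ Z,  H_1 ≅ Z ⊕ Z/2Z,  H_2 = 0.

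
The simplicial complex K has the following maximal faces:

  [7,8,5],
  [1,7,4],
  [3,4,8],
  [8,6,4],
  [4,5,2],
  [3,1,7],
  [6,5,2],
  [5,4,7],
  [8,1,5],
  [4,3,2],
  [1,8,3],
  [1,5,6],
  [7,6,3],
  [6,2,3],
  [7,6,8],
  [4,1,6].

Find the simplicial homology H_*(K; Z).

H_0 ≅ Z,  H_1 ≅ Z^2,  H_2 ≅ Z.

Take the total order 1 < 2 < 3 < 4 < 5 < 6 < 7 < 8 on the vertex set. Then K (dimension 2) consists of the simplices:

  0-simplices (8): [1], [2], [3], [4], [5], [6], [7], [8]
  1-simplices (24): (24 of them)
  2-simplices (16): [1,3,7], [1,3,8], [1,4,6], [1,4,7], [1,5,6], [1,5,8], [2,3,4], [2,3,6], [2,4,5], [2,5,6], [3,4,8], [3,6,7], [4,5,7], [4,6,8], [5,7,8], [6,7,8]

Hence C_0 ≅ Z^8, C_1 ≅ Z^24, C_2 ≅ Z^16.

Boundary ∂_1: C_1 → C_0 sends each edge [p,q] (with p < q) to q − p.
The 8×24 boundary matrix has rank 7 and Smith normal form diag(1,1,1,1,1,1,1).

∂_2: C_2 → C_1 acts by ∂[p,q,r] = [q,r] − [p,r] + [p,q]. For instance
  ∂[5,7,8] = [7,8] − [5,8] + [5,7],
  ∂[4,5,7] = [5,7] − [4,7] + [4,5].
This gives a 24×16 integer matrix of rank 15; reducing to Smith normal form yields diagonal entries (1,1,1,1,1,1,1,1,1,1,1,1,1,1,1).

Now H_k = ker ∂_k / im ∂_{k+1}, so:

  H_0: rank C_0 − rank ∂_1 = 8 − 7 = 1, and the invariant factors of ∂_1 are all 1, so H_0 = Z.
  H_1: rank ker ∂_1 − rank ∂_2 = (24 − 7) − 15 = 2, and the invariant factors of ∂_2 are all 1, so H_1 = Z^2.
  H_2: rank ker ∂_2 − rank ∂_3 = (16 − 15) − 0 = 1, and there is no ∂_3, so H_2 = Z.

(K is a triangulation of the torus T^2.)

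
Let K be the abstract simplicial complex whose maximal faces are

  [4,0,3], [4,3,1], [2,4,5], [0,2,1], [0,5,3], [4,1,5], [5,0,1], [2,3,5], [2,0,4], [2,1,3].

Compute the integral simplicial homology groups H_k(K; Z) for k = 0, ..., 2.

H_0 = Z,  H_1 = Z/2,  H_2 = 0.

Order the vertices as 0 < 1 < 2 < 3 < 4 < 5. Listing each simplex with vertices in this order, K has dimension 2 with simplices:

  0-simplices (6): [0], [1], [2], [3], [4], [5]
  1-simplices (15): [0,1], [0,2], [0,3], [0,4], [0,5], [1,2], [1,3], [1,4], [1,5], [2,3], [2,4], [2,5], [3,4], [3,5], [4,5]
  2-simplices (10): [0,1,2], [0,1,5], [0,2,4], [0,3,4], [0,3,5], [1,2,3], [1,3,4], [1,4,5], [2,3,5], [2,4,5]

Hence C_0 ≅ Z^6, C_1 ≅ Z^15, C_2 ≅ Z^10.

The boundary map ∂_1: C_1 → C_0 maps an edge to its endpoints' difference, ∂[p,q] = q − p.
This gives a 6×15 integer matrix of rank 5; reducing to Smith normal form yields diagonal entries (1,1,1,1,1).

∂_2: C_2 → C_1 acts by ∂[p,q,r] = [q,r] − [p,r] + [p,q]. For instance
  ∂[1,3,4] = [3,4] − [1,4] + [1,3],
  ∂[0,3,5] = [3,5] − [0,5] + [0,3].
As a 15×10 matrix over Z this has rank 10, with invariant factors (1,1,1,1,1,1,1,1,1,2).

Computing H_k = (kernel of ∂_k) / (image of ∂_{k+1}):

  H_0: rank C_0 − rank ∂_1 = 6 − 5 = 1, and the invariant factors of ∂_1 are all 1, so H_0 = Z.
  H_1: rank ker ∂_1 − rank ∂_2 = (15 − 5) − 10 = 0, and ∂_2 has invariant factor 2 > 1, so H_1 = Z/2.
  H_2: rank ker ∂_2 − rank ∂_3 = (10 − 10) − 0 = 0, and there is no ∂_3, so H_2 = 0.

(K is a triangulation of the real projective plane RP^2.)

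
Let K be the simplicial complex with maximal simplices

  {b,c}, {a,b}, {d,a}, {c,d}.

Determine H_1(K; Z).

H_1 = Z.

We work with the vertex ordering a < b < c < d. The simplices of K, each written with vertices in increasing order, are:

  0-simplices (4): a, b, c, d
  1-simplices (4): ab, ad, bc, cd

giving chain groups C_0 ≅ Z^4, C_1 ≅ Z^4.

The boundary map ∂_1: C_1 → C_0 maps an edge to its endpoints' difference, ∂[p,q] = q − p. For instance
  ∂ab = b − a.
This gives a 4×4 integer matrix of rank 3; reducing to Smith normal form yields diagonal entries (1,1,1).

From H_k ≅ ker(∂_k) / im(∂_{k+1}) we obtain:

  H_1: rank ker ∂_1 − rank ∂_2 = (4 − 3) − 0 = 1, and there is no ∂_2, so H_1 ≅ Z.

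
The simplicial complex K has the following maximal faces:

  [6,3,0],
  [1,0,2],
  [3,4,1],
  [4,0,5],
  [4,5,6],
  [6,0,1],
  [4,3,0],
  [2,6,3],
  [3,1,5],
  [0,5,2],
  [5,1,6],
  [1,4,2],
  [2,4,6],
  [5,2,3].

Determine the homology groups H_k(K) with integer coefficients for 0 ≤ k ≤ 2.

Take the total order 0 < 1 < 2 < 3 < 4 < 5 < 6 on the vertex set. Then K (dimension 2) consists of the simplices:

  0-simplices (7): [0], [1], [2], [3], [4], [5], [6]
  1-simplices (21): [0,1], [0,2], [0,3], [0,4], [0,5], [0,6], [1,2], [1,3], [1,4], [1,5], [1,6], [2,3], [2,4], [2,5], [2,6], [3,4], [3,5], [3,6], [4,5], [4,6], [5,6]
  2-simplices (14): [0,1,2], [0,1,6], [0,2,5], [0,3,4], [0,3,6], [0,4,5], [1,2,4], [1,3,4], [1,3,5], [1,5,6], [2,3,5], [2,3,6], [2,4,6], [4,5,6]

giving chain groups C_0 ≅ Z^7, C_1 ≅ Z^21, C_2 ≅ Z^14.

∂_1: C_1 → C_0 sends each edge [p,q] (with p < q) to q − p. For instance
  ∂[1,2] = [2] − [1].
The resulting 7×21 matrix has rank 6, and its Smith normal form has invariant factors (1,1,1,1,1,1).

The boundary map ∂_2: C_2 → C_1 maps a triangle to the signed sum of its edges. For instance
  ∂[0,3,4] = [3,4] − [0,4] + [0,3],
  ∂[4,5,6] = [5,6] − [4,6] + [4,5].
This gives a 21×14 integer matrix of rank 13; reducing to Smith normal form yields diagonal entries (1,1,1,1,1,1,1,1,1,1,1,1,1).

Computing H_k = (kernel of ∂_k) / (image of ∂_{k+1}):

  H_0: rank C_0 − rank ∂_1 = 7 − 6 = 1, and the invariant factors of ∂_1 are all 1, so H_0 ≅ Z.
  H_1: rank ker ∂_1 − rank ∂_2 = (21 − 6) − 13 = 2, and the invariant factors of ∂_2 are all 1, so H_1 ≅ Z^2.
  H_2: rank ker ∂_2 − rank ∂_3 = (14 − 13) − 0 = 1, and there is no ∂_3, so H_2 ≅ Z.

As a check, the Euler characteristic is 7 − 21 + 14 = 0, which agrees with 1 − 2 + 1 = 0.
(K is a triangulation of the torus T^2.)

H_0 = Z,  H_1 = Z^2,  H_2 = Z.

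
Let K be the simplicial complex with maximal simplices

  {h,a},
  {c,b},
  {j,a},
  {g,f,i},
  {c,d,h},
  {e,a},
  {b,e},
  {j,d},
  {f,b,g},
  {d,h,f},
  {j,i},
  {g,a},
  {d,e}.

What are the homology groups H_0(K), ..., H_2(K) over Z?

Fix the vertex order a < b < c < d < e < f < g < h < i < j and write every simplex with vertices in increasing order. Then dim K = 2 and the simplices of K are:

  0-simplices (10): a, b, c, d, e, f, g, h, i, j
  1-simplices (19): ae, ag, ah, aj, bc, be, bf, bg, cd, ch, de, df, dh, dj, fg, fh, fi, gi, ij
  2-simplices (4): bfg, cdh, dfh, fgi

giving chain groups C_0 ≅ Z^10, C_1 ≅ Z^19, C_2 ≅ Z^4.

The boundary map ∂_1: C_1 → C_0 maps an edge to its endpoints' difference, ∂[p,q] = q − p. For instance
  ∂fg = g − f.
This gives a 10×19 integer matrix of rank 9; reducing to Smith normal form yields diagonal entries (1,1,1,1,1,1,1,1,1).

∂_2: C_2 → C_1 sends each 2-simplex [p,q,r] to [q,r] − [p,r] + [p,q]. For instance
  ∂fgi = gi − fi + fg,
  ∂dfh = fh − dh + df.
This gives a 19×4 integer matrix of rank 4; reducing to Smith normal form yields diagonal entries (1,1,1,1).

Reading off H_k = ker ∂_k / im ∂_{k+1}:

  H_0: rank C_0 − rank ∂_1 = 10 − 9 = 1, and the invariant factors of ∂_1 are all 1, so H_0 ≅ Z.
  H_1: rank ker ∂_1 − rank ∂_2 = (19 − 9) − 4 = 6, and the invariant factors of ∂_2 are all 1, so H_1 ≅ Z^6.
  H_2: rank ker ∂_2 − rank ∂_3 = (4 − 4) − 0 = 0, and there is no ∂_3, so H_2 ≅ 0.

As a check, the Euler characteristic is 10 − 19 + 4 = -5, which agrees with 1 − 6 + 0 = -5.

H_0 ≅ Z,  H_1 ≅ Z^6,  H_2 = 0.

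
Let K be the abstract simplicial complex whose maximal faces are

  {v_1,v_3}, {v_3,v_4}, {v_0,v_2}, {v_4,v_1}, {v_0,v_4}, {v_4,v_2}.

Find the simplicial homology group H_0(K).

H_0 ≅ Z.

Order the vertices as v_0 < v_1 < v_2 < v_3 < v_4. Listing each simplex with vertices in this order, K has dimension 1 with simplices:

  0-simplices (5): [v_0], [v_1], [v_2], [v_3], [v_4]
  1-simplices (6): [v_0,v_2], [v_0,v_4], [v_1,v_3], [v_1,v_4], [v_2,v_4], [v_3,v_4]

giving chain groups C_0 ≅ Z^5, C_1 ≅ Z^6.

Boundary ∂_1: C_1 → C_0 sends each edge [p,q] (with p < q) to q − p. For instance
  ∂[v_3,v_4] = [v_4] − [v_3].
The 5×6 boundary matrix has rank 4 and Smith normal form diag(1,1,1,1).

From H_k ≅ ker(∂_k) / im(∂_{k+1}) we obtain:

  H_0: rank C_0 − rank ∂_1 = 5 − 4 = 1, and the invariant factors of ∂_1 are all 1, so H_0 = Z.

(K is a triangulation of a wedge of 2 circles.)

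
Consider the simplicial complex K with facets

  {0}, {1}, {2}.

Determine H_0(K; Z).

K has 3 vertices.
rank ∂_0 = 0, rank ∂_1 = 0 ⇒ b_0 = 3 − 0 − 0 = 3. So H_0 ≅ Z^3.

H_0 ≅ Z^3.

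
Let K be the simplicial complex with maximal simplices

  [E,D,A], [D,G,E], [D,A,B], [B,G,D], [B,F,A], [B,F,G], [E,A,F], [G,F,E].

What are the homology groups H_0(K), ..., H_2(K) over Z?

Fix the vertex order A < B < D < E < F < G and write every simplex with vertices in increasing order. Then dim K = 2 and the simplices of K are:

  0-simplices (6): A, B, D, E, F, G
  1-simplices (12): AB, AD, AE, AF, BD, BF, BG, DE, DG, EF, EG, FG
  2-simplices (8): ABD, ABF, ADE, AEF, BDG, BFG, DEG, EFG

so the chain groups are C_0 ≅ Z^6, C_1 ≅ Z^12, C_2 ≅ Z^8.

The boundary map ∂_1: C_1 → C_0 maps an edge to its endpoints' difference, ∂[p,q] = q − p.
The resulting 6×12 matrix has rank 5, and its Smith normal form has invariant factors (1,1,1,1,1).

Boundary ∂_2: C_2 → C_1 sends each 2-simplex [p,q,r] to [q,r] − [p,r] + [p,q]. For instance
  ∂EFG = FG − EG + EF,
  ∂ABD = BD − AD + AB.
As a 12×8 matrix over Z this has rank 7, with invariant factors (1,1,1,1,1,1,1).

Now H_k = ker ∂_k / im ∂_{k+1}, so:

  H_0: rank C_0 − rank ∂_1 = 6 − 5 = 1, and the invariant factors of ∂_1 are all 1, so H_0 = Z.
  H_1: rank ker ∂_1 − rank ∂_2 = (12 − 5) − 7 = 0, and the invariant factors of ∂_2 are all 1, so H_1 = 0.
  H_2: rank ker ∂_2 − rank ∂_3 = (8 − 7) − 0 = 1, and there is no ∂_3, so H_2 = Z.

As a check, the Euler characteristic is 6 − 12 + 8 = 2, which agrees with 1 − 0 + 1 = 2.

H_0 = Z,  H_1 = 0,  H_2 = Z.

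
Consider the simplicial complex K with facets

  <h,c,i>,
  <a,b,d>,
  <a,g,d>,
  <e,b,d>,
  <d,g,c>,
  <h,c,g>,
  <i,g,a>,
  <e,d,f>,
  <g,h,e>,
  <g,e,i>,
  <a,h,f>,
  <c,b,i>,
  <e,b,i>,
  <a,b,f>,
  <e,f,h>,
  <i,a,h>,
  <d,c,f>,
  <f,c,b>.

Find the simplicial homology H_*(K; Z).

Fix the vertex order a < b < c < d < e < f < g < h < i and write every simplex with vertices in increasing order. Then dim K = 2 and the simplices of K are:

  0-simplices (9): a, b, c, d, e, f, g, h, i
  1-simplices (27): ab, ad, af, ag, ah, ai, bc, bd, be, bf, bi, cd, cf, cg, ch, ci, de, df, dg, ef, eg, eh, ei, fh, gh, gi, hi
  2-simplices (18): abd, abf, adg, afh, agi, ahi, bcf, bci, bde, bei, cdf, cdg, cgh, chi, def, efh, egh, egi

so the chain groups are C_0 ≅ Z^9, C_1 ≅ Z^27, C_2 ≅ Z^18.

Boundary ∂_1: C_1 → C_0 sends each edge [p,q] (with p < q) to q − p.
This gives a 9×27 integer matrix of rank 8; reducing to Smith normal form yields diagonal entries (1,1,1,1,1,1,1,1).

Boundary ∂_2: C_2 → C_1 maps a triangle to the signed sum of its edges. For instance
  ∂bde = de − be + bd,
  ∂adg = dg − ag + ad.
As a 27×18 matrix over Z this has rank 18, with invariant factors (1,1,1,1,1,1,1,1,1,1,1,1,1,1,1,1,1,2).

Reading off H_k = ker ∂_k / im ∂_{k+1}:

  H_0: rank C_0 − rank ∂_1 = 9 − 8 = 1, and the invariant factors of ∂_1 are all 1, so H_0 ≅ Z.
  H_1: rank ker ∂_1 − rank ∂_2 = (27 − 8) − 18 = 1, and ∂_2 has invariant factor 2 > 1, so H_1 ≅ Z ⊕ Z_2.
  H_2: rank ker ∂_2 − rank ∂_3 = (18 − 18) − 0 = 0, and there is no ∂_3, so H_2 ≅ 0.

As a check, the Euler characteristic is 9 − 27 + 18 = 0, which agrees with 1 − 1 + 0 = 0.

H_0 = Z,  H_1 = Z ⊕ Z_2,  H_2 = 0.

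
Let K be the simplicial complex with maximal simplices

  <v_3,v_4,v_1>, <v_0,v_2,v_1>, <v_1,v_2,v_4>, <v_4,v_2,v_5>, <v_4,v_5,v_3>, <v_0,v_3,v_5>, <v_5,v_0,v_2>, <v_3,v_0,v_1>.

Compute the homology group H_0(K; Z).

H_0 = Z.

We work with the vertex ordering v_0 < v_1 < v_2 < v_3 < v_4 < v_5. The simplices of K, each written with vertices in increasing order, are:

  0-simplices (6): [v_0], [v_1], [v_2], [v_3], [v_4], [v_5]
  1-simplices (12): [v_0,v_1], [v_0,v_2], [v_0,v_3], [v_0,v_5], [v_1,v_2], [v_1,v_3], [v_1,v_4], [v_2,v_4], [v_2,v_5], [v_3,v_4], [v_3,v_5], [v_4,v_5]
  2-simplices (8): [v_0,v_1,v_2], [v_0,v_1,v_3], [v_0,v_2,v_5], [v_0,v_3,v_5], [v_1,v_2,v_4], [v_1,v_3,v_4], [v_2,v_4,v_5], [v_3,v_4,v_5]

giving chain groups C_0 ≅ Z^6, C_1 ≅ Z^12, C_2 ≅ Z^8.

∂_1: C_1 → C_0 maps an edge to its endpoints' difference, ∂[p,q] = q − p. For instance
  ∂[v_1,v_2] = [v_2] − [v_1].
The 6×12 boundary matrix has rank 5 and Smith normal form diag(1,1,1,1,1).

Boundary ∂_2: C_2 → C_1 maps a triangle to the signed sum of its edges. For instance
  ∂[v_0,v_2,v_5] = [v_2,v_5] − [v_0,v_5] + [v_0,v_2],
  ∂[v_1,v_2,v_4] = [v_2,v_4] − [v_1,v_4] + [v_1,v_2].
This gives a 12×8 integer matrix of rank 7; reducing to Smith normal form yields diagonal entries (1,1,1,1,1,1,1).

Reading off H_k = ker ∂_k / im ∂_{k+1}:

  H_0: rank C_0 − rank ∂_1 = 6 − 5 = 1, and the invariant factors of ∂_1 are all 1, so H_0 ≅ Z.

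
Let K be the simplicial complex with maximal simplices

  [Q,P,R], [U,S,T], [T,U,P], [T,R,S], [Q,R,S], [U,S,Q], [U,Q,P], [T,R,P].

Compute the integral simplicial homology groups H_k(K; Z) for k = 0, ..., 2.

H_0 ≅ Z,  H_1 = 0,  H_2 ≅ Z.

K has 6 vertices, 12 edges, 8 triangles.
rank ∂_0 = 0, rank ∂_1 = 5 ⇒ b_0 = 6 − 0 − 5 = 1; all invariant factors of ∂_1 are 1 so no torsion. So H_0 ≅ Z.
rank ∂_1 = 5, rank ∂_2 = 7 ⇒ b_1 = 12 − 5 − 7 = 0; all invariant factors of ∂_2 are 1 so no torsion. So H_1 ≅ 0.
rank ∂_2 = 7, rank ∂_3 = 0 ⇒ b_2 = 8 − 7 − 0 = 1. So H_2 ≅ Z.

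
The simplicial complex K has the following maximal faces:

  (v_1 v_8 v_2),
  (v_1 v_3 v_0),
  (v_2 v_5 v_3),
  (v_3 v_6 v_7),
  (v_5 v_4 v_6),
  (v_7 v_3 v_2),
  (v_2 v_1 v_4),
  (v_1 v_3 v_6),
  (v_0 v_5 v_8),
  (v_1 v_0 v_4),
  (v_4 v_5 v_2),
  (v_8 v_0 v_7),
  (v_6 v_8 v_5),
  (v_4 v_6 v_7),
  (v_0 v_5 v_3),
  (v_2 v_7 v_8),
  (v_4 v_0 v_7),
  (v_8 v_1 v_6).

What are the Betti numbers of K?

b_0 = 1, b_1 = 2, b_2 = 1.

Fix the vertex order v_0 < v_1 < v_2 < v_3 < v_4 < v_5 < v_6 < v_7 < v_8 and write every simplex with vertices in increasing order. Then dim K = 2 and the simplices of K are:

  0-simplices (9): [v_0], [v_1], [v_2], [v_3], [v_4], [v_5], [v_6], [v_7], [v_8]
  1-simplices (27): (27 of them)
  2-simplices (18): (18 of them)

so the chain groups are C_0 ≅ Z^9, C_1 ≅ Z^27, C_2 ≅ Z^18.

The boundary map ∂_1: C_1 → C_0 maps an edge to its endpoints' difference, ∂[p,q] = q − p.
This gives a 9×27 integer matrix of rank 8; reducing to Smith normal form yields diagonal entries (1,1,1,1,1,1,1,1).

∂_2: C_2 → C_1 sends each 2-simplex [p,q,r] to [q,r] − [p,r] + [p,q]. For instance
  ∂[v_4,v_6,v_7] = [v_6,v_7] − [v_4,v_7] + [v_4,v_6],
  ∂[v_2,v_7,v_8] = [v_7,v_8] − [v_2,v_8] + [v_2,v_7].
This gives a 27×18 integer matrix of rank 17; reducing to Smith normal form yields diagonal entries (1,1,1,1,1,1,1,1,1,1,1,1,1,1,1,1,1).

Now H_k = ker ∂_k / im ∂_{k+1}, so:

  H_0: rank C_0 − rank ∂_1 = 9 − 8 = 1, and the invariant factors of ∂_1 are all 1, so H_0 ≅ Z.
  H_1: rank ker ∂_1 − rank ∂_2 = (27 − 8) − 17 = 2, and the invariant factors of ∂_2 are all 1, so H_1 ≅ Z^2.
  H_2: rank ker ∂_2 − rank ∂_3 = (18 − 17) − 0 = 1, and there is no ∂_3, so H_2 ≅ Z.

(K is a triangulation of the torus T^2.)

Hence the Betti numbers are b_0 = 1, b_1 = 2, b_2 = 1.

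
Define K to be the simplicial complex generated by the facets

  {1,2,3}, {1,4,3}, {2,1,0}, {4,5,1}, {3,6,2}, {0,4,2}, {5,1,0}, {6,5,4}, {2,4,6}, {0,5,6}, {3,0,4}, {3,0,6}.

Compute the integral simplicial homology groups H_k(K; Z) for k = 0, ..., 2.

H_0 = Z,  H_1 = Z/2Z,  H_2 = 0.

Take the total order 0 < 1 < 2 < 3 < 4 < 5 < 6 on the vertex set. Then K (dimension 2) consists of the simplices:

  0-simplices (7): [0], [1], [2], [3], [4], [5], [6]
  1-simplices (18): [0,1], [0,2], [0,3], [0,4], [0,5], [0,6], [1,2], [1,3], [1,4], [1,5], [2,3], [2,4], [2,6], [3,4], [3,6], [4,5], [4,6], [5,6]
  2-simplices (12): [0,1,2], [0,1,5], [0,2,4], [0,3,4], [0,3,6], [0,5,6], [1,2,3], [1,3,4], [1,4,5], [2,3,6], [2,4,6], [4,5,6]

giving chain groups C_0 ≅ Z^7, C_1 ≅ Z^18, C_2 ≅ Z^12.

∂_1: C_1 → C_0 sends each edge [p,q] (with p < q) to q − p.
This gives a 7×18 integer matrix of rank 6; reducing to Smith normal form yields diagonal entries (1,1,1,1,1,1).

The boundary map ∂_2: C_2 → C_1 sends each 2-simplex [p,q,r] to [q,r] − [p,r] + [p,q]. For instance
  ∂[2,3,6] = [3,6] − [2,6] + [2,3],
  ∂[0,5,6] = [5,6] − [0,6] + [0,5].
The 18×12 boundary matrix has rank 12 and Smith normal form diag(1,1,1,1,1,1,1,1,1,1,1,2).

Reading off H_k = ker ∂_k / im ∂_{k+1}:

  H_0: rank C_0 − rank ∂_1 = 7 − 6 = 1, and the invariant factors of ∂_1 are all 1, so H_0 ≅ Z.
  H_1: rank ker ∂_1 − rank ∂_2 = (18 − 6) − 12 = 0, and ∂_2 has invariant factor 2 > 1, so H_1 ≅ Z/2Z.
  H_2: rank ker ∂_2 − rank ∂_3 = (12 − 12) − 0 = 0, and there is no ∂_3, so H_2 ≅ 0.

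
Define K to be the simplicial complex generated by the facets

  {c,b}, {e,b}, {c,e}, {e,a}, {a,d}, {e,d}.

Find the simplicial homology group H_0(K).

Take the total order a < b < c < d < e on the vertex set. Then K (dimension 1) consists of the simplices:

  0-simplices (5): a, b, c, d, e
  1-simplices (6): ad, ae, bc, be, ce, de

so the chain groups are C_0 ≅ Z^5, C_1 ≅ Z^6.

The boundary map ∂_1: C_1 → C_0 maps an edge to its endpoints' difference, ∂[p,q] = q − p.
This gives a 5×6 integer matrix of rank 4; reducing to Smith normal form yields diagonal entries (1,1,1,1).

Now H_k = ker ∂_k / im ∂_{k+1}, so:

  H_0: rank C_0 − rank ∂_1 = 5 − 4 = 1, and the invariant factors of ∂_1 are all 1, so H_0 ≅ Z.

(K is a triangulation of a wedge of 2 circles.)

H_0 ≅ Z.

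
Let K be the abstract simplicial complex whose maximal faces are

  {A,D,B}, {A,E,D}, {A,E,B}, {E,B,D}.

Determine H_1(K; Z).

K has 4 vertices, 6 edges, 4 triangles.
rank ∂_1 = 3, rank ∂_2 = 3 ⇒ b_1 = 6 − 3 − 3 = 0; all invariant factors of ∂_2 are 1 so no torsion. So H_1 = 0.

H_1 ≅ 0.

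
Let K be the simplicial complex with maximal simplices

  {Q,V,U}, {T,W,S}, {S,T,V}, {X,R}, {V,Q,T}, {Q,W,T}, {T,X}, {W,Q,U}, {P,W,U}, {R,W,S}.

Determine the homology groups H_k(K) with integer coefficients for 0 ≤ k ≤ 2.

H_0 = Z,  H_1 = Z,  H_2 = 0.

We work with the vertex ordering P < Q < R < S < T < U < V < W < X. The simplices of K, each written with vertices in increasing order, are:

  0-simplices (9): P, Q, R, S, T, U, V, W, X
  1-simplices (17): PU, PW, QT, QU, QV, QW, RS, RW, RX, ST, SV, SW, TV, TW, TX, UV, UW
  2-simplices (8): PUW, QTV, QTW, QUV, QUW, RSW, STV, STW

Hence C_0 ≅ Z^9, C_1 ≅ Z^17, C_2 ≅ Z^8.

∂_1: C_1 → C_0 is given by ∂[p,q] = [q] − [p]. For instance
  ∂QW = W − Q.
This gives a 9×17 integer matrix of rank 8; reducing to Smith normal form yields diagonal entries (1,1,1,1,1,1,1,1).

Boundary ∂_2: C_2 → C_1 maps a triangle to the signed sum of its edges. For instance
  ∂STV = TV − SV + ST,
  ∂PUW = UW − PW + PU.
The resulting 17×8 matrix has rank 8, and its Smith normal form has invariant factors (1,1,1,1,1,1,1,1).

From H_k ≅ ker(∂_k) / im(∂_{k+1}) we obtain:

  H_0: rank C_0 − rank ∂_1 = 9 − 8 = 1, and the invariant factors of ∂_1 are all 1, so H_0 = Z.
  H_1: rank ker ∂_1 − rank ∂_2 = (17 − 8) − 8 = 1, and the invariant factors of ∂_2 are all 1, so H_1 = Z.
  H_2: rank ker ∂_2 − rank ∂_3 = (8 − 8) − 0 = 0, and there is no ∂_3, so H_2 = 0.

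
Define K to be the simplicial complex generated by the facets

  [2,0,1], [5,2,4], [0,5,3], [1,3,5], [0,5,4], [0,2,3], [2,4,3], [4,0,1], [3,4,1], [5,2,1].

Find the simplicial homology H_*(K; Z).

H_0 = Z,  H_1 = Z/2Z,  H_2 = 0.

K has 6 vertices, 15 edges, 10 triangles.
rank ∂_0 = 0, rank ∂_1 = 5 ⇒ b_0 = 6 − 0 − 5 = 1; all invariant factors of ∂_1 are 1 so no torsion. So H_0 ≅ Z.
rank ∂_1 = 5, rank ∂_2 = 10 ⇒ b_1 = 15 − 5 − 10 = 0; ∂_2 has invariant factor(s) [2] giving torsion. So H_1 ≅ Z/2Z.
rank ∂_2 = 10, rank ∂_3 = 0 ⇒ b_2 = 10 − 10 − 0 = 0. So H_2 ≅ 0.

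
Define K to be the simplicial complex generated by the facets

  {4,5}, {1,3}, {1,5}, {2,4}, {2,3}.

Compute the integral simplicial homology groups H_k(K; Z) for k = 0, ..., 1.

H_0 ≅ Z,  H_1 ≅ Z.

We work with the vertex ordering 1 < 2 < 3 < 4 < 5. The simplices of K, each written with vertices in increasing order, are:

  0-simplices (5): [1], [2], [3], [4], [5]
  1-simplices (5): [1,3], [1,5], [2,3], [2,4], [4,5]

giving chain groups C_0 ≅ Z^5, C_1 ≅ Z^5.

Boundary ∂_1: C_1 → C_0 maps an edge to its endpoints' difference, ∂[p,q] = q − p.
The 5×5 boundary matrix has rank 4 and Smith normal form diag(1,1,1,1).

Now H_k = ker ∂_k / im ∂_{k+1}, so:

  H_0: rank C_0 − rank ∂_1 = 5 − 4 = 1, and the invariant factors of ∂_1 are all 1, so H_0 = Z.
  H_1: rank ker ∂_1 − rank ∂_2 = (5 − 4) − 0 = 1, and there is no ∂_2, so H_1 = Z.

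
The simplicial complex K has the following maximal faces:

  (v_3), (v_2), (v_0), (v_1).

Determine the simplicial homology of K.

Take the total order v_0 < v_1 < v_2 < v_3 on the vertex set. Then K (dimension 0) consists of the simplices:

  0-simplices (4): [v_0], [v_1], [v_2], [v_3]

giving chain groups C_0 ≅ Z^4.

From H_k ≅ ker(∂_k) / im(∂_{k+1}) we obtain:

  H_0: rank C_0 − rank ∂_1 = 4 − 0 = 4, and there is no ∂_1, so H_0 = Z^4.

H_0 = Z^4.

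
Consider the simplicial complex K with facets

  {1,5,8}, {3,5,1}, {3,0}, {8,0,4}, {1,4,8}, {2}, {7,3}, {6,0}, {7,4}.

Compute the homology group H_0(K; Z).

H_0 ≅ Z^2.

Take the total order 0 < 1 < 2 < 3 < 4 < 5 < 6 < 7 < 8 on the vertex set. Then K (dimension 2) consists of the simplices:

  0-simplices (9): [0], [1], [2], [3], [4], [5], [6], [7], [8]
  1-simplices (13): [0,3], [0,4], [0,6], [0,8], [1,3], [1,4], [1,5], [1,8], [3,5], [3,7], [4,7], [4,8], [5,8]
  2-simplices (4): [0,4,8], [1,3,5], [1,4,8], [1,5,8]

Hence C_0 ≅ Z^9, C_1 ≅ Z^13, C_2 ≅ Z^4.

Boundary ∂_1: C_1 → C_0 sends each edge [p,q] (with p < q) to q − p. For instance
  ∂[1,8] = [8] − [1].
This gives a 9×13 integer matrix of rank 7; reducing to Smith normal form yields diagonal entries (1,1,1,1,1,1,1).

Boundary ∂_2: C_2 → C_1 acts by ∂[p,q,r] = [q,r] − [p,r] + [p,q]. For instance
  ∂[1,4,8] = [4,8] − [1,8] + [1,4],
  ∂[0,4,8] = [4,8] − [0,8] + [0,4].
This gives a 13×4 integer matrix of rank 4; reducing to Smith normal form yields diagonal entries (1,1,1,1).

Now H_k = ker ∂_k / im ∂_{k+1}, so:

  H_0: rank C_0 − rank ∂_1 = 9 − 7 = 2, and the invariant factors of ∂_1 are all 1, so H_0 ≅ Z^2.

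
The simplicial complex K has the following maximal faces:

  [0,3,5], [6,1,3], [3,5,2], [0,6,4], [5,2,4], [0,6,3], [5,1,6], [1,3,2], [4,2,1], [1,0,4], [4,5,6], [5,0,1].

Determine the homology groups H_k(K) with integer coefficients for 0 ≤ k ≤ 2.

H_0 ≅ Z,  H_1 ≅ Z/2Z,  H_2 = 0.

K has 7 vertices, 18 edges, 12 triangles.
rank ∂_0 = 0, rank ∂_1 = 6 ⇒ b_0 = 7 − 0 − 6 = 1; all invariant factors of ∂_1 are 1 so no torsion. So H_0 = Z.
rank ∂_1 = 6, rank ∂_2 = 12 ⇒ b_1 = 18 − 6 − 12 = 0; ∂_2 has invariant factor(s) [2] giving torsion. So H_1 = Z/2Z.
rank ∂_2 = 12, rank ∂_3 = 0 ⇒ b_2 = 12 − 12 − 0 = 0. So H_2 = 0.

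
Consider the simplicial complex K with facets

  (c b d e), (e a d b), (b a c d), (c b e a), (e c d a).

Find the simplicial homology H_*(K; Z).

H_0 = Z,  H_1 = 0,  H_2 = 0,  H_3 = Z.

Take the total order a < b < c < d < e on the vertex set. Then K (dimension 3) consists of the simplices:

  0-simplices (5): a, b, c, d, e
  1-simplices (10): ab, ac, ad, ae, bc, bd, be, cd, ce, de
  2-simplices (10): abc, abd, abe, acd, ace, ade, bcd, bce, bde, cde
  3-simplices (5): abcd, abce, abde, acde, bcde

so the chain groups are C_0 ≅ Z^5, C_1 ≅ Z^10, C_2 ≅ Z^10, C_3 ≅ Z^5.

The boundary map ∂_1: C_1 → C_0 is given by ∂[p,q] = [q] − [p]. For instance
  ∂bc = c − b.
The 5×10 boundary matrix has rank 4 and Smith normal form diag(1,1,1,1).

Boundary ∂_2: C_2 → C_1 acts by ∂[p,q,r] = [q,r] − [p,r] + [p,q]. For instance
  ∂abc = bc − ac + ab,
  ∂bcd = cd − bd + bc.
This gives a 10×10 integer matrix of rank 6; reducing to Smith normal form yields diagonal entries (1,1,1,1,1,1).

Boundary ∂_3: C_3 → C_2 sends each 3-simplex σ to the alternating sum Σ_i (−1)^i (σ with its i-th vertex removed). For instance
  ∂abde = bde − ade + abe − abd,
  ∂acde = cde − ade + ace − acd.
As a 10×5 matrix over Z this has rank 4, with invariant factors (1,1,1,1).

Computing H_k = (kernel of ∂_k) / (image of ∂_{k+1}):

  H_0: rank C_0 − rank ∂_1 = 5 − 4 = 1, and the invariant factors of ∂_1 are all 1, so H_0 ≅ Z.
  H_1: rank ker ∂_1 − rank ∂_2 = (10 − 4) − 6 = 0, and the invariant factors of ∂_2 are all 1, so H_1 ≅ 0.
  H_2: rank ker ∂_2 − rank ∂_3 = (10 − 6) − 4 = 0, and the invariant factors of ∂_3 are all 1, so H_2 ≅ 0.
  H_3: rank ker ∂_3 − rank ∂_4 = (5 − 4) − 0 = 1, and there is no ∂_4, so H_3 ≅ Z.

As a check, the Euler characteristic is 5 − 10 + 10 − 5 = 0, which agrees with 1 − 0 + 0 − 1 = 0.
(K is a triangulation of the 3-sphere S^3.)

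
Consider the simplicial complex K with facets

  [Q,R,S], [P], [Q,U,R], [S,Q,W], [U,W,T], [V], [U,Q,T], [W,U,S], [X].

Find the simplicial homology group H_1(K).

We work with the vertex ordering P < Q < R < S < T < U < V < W < X. The simplices of K, each written with vertices in increasing order, are:

  0-simplices (9): P, Q, R, S, T, U, V, W, X
  1-simplices (12): QR, QS, QT, QU, QW, RS, RU, SU, SW, TU, TW, UW
  2-simplices (6): QRS, QRU, QSW, QTU, SUW, TUW

so the chain groups are C_0 ≅ Z^9, C_1 ≅ Z^12, C_2 ≅ Z^6.

∂_1: C_1 → C_0 sends each edge [p,q] (with p < q) to q − p. For instance
  ∂TU = U − T.
As a 9×12 matrix over Z this has rank 5, with invariant factors (1,1,1,1,1).

Boundary ∂_2: C_2 → C_1 maps a triangle to the signed sum of its edges. For instance
  ∂TUW = UW − TW + TU,
  ∂QRS = RS − QS + QR.
The resulting 12×6 matrix has rank 6, and its Smith normal form has invariant factors (1,1,1,1,1,1).

Now H_k = ker ∂_k / im ∂_{k+1}, so:

  H_1: rank ker ∂_1 − rank ∂_2 = (12 − 5) − 6 = 1, and the invariant factors of ∂_2 are all 1, so H_1 = Z.

H_1 ≅ Z.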